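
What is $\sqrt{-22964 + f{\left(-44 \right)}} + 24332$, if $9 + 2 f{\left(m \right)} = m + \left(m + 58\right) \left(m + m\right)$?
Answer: $24332 + \frac{i \sqrt{94426}}{2} \approx 24332.0 + 153.64 i$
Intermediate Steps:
$f{\left(m \right)} = - \frac{9}{2} + \frac{m}{2} + m \left(58 + m\right)$ ($f{\left(m \right)} = - \frac{9}{2} + \frac{m + \left(m + 58\right) \left(m + m\right)}{2} = - \frac{9}{2} + \frac{m + \left(58 + m\right) 2 m}{2} = - \frac{9}{2} + \frac{m + 2 m \left(58 + m\right)}{2} = - \frac{9}{2} + \left(\frac{m}{2} + m \left(58 + m\right)\right) = - \frac{9}{2} + \frac{m}{2} + m \left(58 + m\right)$)
$\sqrt{-22964 + f{\left(-44 \right)}} + 24332 = \sqrt{-22964 + \left(- \frac{9}{2} + \left(-44\right)^{2} + \frac{117}{2} \left(-44\right)\right)} + 24332 = \sqrt{-22964 - \frac{1285}{2}} + 24332 = \sqrt{- \frac{47213}{2}} + 24332 = \frac{i \sqrt{94426}}{2} + 24332 = 24332 + \frac{i \sqrt{94426}}{2}$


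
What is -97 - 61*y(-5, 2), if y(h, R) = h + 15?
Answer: -707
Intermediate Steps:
y(h, R) = 15 + h
-97 - 61*y(-5, 2) = -97 - 61*(15 - 5) = -97 - 61*10 = -97 - 610 = -707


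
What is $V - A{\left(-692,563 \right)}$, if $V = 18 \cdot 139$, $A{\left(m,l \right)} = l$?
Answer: $1939$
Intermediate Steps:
$V = 2502$
$V - A{\left(-692,563 \right)} = 2502 - 563 = 1939$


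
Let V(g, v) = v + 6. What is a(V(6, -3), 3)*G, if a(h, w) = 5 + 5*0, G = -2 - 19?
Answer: -105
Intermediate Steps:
G = -21
V(g, v) = 6 + v
a(h, w) = 5 (a(h, w) = 5 + 0 = 5)
a(V(6, -3), 3)*G = 5*(-21) = -105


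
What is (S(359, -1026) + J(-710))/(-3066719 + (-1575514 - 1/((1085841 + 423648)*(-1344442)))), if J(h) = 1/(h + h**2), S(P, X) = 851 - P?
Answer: -251311126318514688789/2371229266570032926319335 ≈ -0.00010598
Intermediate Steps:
(S(359, -1026) + J(-710))/(-3066719 + (-1575514 - 1/((1085841 + 423648)*(-1344442)))) = ((851 - 1*359) + 1/((-710)*(1 - 710)))/(-3066719 + (-1575514 - 1/((1085841 + 423648)*(-1344442)))) = ((851 - 359) - 1/710/(-709))/(-3066719 + (-1575514 - (-1)/(1509489*1344442))) = (492 - 1/710*(-1/709))/(-3066719 + (-1575514 - (-1)/(1509489*1344442))) = (492 + 1/503390)/(-3066719 + (-1575514 - 1*(-1/2029420410138))) = 247667881/(503390*(-3066719 + (-1575514 + 1/2029420410138))) = 247667881/(503390*(-3066719 - 3197380268058160931/2029420410138)) = 247667881/(503390*(-9421042398816158153/2029420410138)) = (247667881/503390)*(-2029420410138/9421042398816158153) = -251311126318514688789/2371229266570032926319335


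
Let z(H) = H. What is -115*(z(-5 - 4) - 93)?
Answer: 11730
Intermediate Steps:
-115*(z(-5 - 4) - 93) = -115*((-5 - 4) - 93) = -115*(-9 - 93) = -115*(-102) = 11730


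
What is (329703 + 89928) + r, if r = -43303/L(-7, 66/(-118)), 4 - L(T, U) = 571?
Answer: 237974080/567 ≈ 4.1971e+5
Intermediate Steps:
L(T, U) = -567 (L(T, U) = 4 - 1*571 = 4 - 571 = -567)
r = 43303/567 (r = -43303/(-567) = -43303*(-1/567) = 43303/567 ≈ 76.372)
(329703 + 89928) + r = (329703 + 89928) + 43303/567 = 419631 + 43303/567 = 237974080/567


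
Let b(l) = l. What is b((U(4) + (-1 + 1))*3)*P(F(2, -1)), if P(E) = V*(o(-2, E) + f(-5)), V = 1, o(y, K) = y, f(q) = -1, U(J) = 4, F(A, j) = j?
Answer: -36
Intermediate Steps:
P(E) = -3 (P(E) = 1*(-2 - 1) = 1*(-3) = -3)
b((U(4) + (-1 + 1))*3)*P(F(2, -1)) = ((4 + (-1 + 1))*3)*(-3) = ((4 + 0)*3)*(-3) = (4*3)*(-3) = 12*(-3) = -36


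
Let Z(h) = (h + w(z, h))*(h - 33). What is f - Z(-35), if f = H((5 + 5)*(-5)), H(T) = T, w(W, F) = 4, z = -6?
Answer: -2158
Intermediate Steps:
f = -50 (f = (5 + 5)*(-5) = 10*(-5) = -50)
Z(h) = (-33 + h)*(4 + h) (Z(h) = (h + 4)*(h - 33) = (4 + h)*(-33 + h) = (-33 + h)*(4 + h))
f - Z(-35) = -50 - (-132 + (-35)² - 29*(-35)) = -50 - (-132 + 1225 + 1015) = -50 - 1*2108 = -50 - 2108 = -2158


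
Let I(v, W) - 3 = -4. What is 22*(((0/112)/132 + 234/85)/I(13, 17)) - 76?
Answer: -11608/85 ≈ -136.56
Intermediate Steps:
I(v, W) = -1 (I(v, W) = 3 - 4 = -1)
22*(((0/112)/132 + 234/85)/I(13, 17)) - 76 = 22*(((0/112)/132 + 234/85)/(-1)) - 76 = 22*(((0*(1/112))*(1/132) + 234*(1/85))*(-1)) - 76 = 22*((0*(1/132) + 234/85)*(-1)) - 76 = 22*((0 + 234/85)*(-1)) - 76 = 22*((234/85)*(-1)) - 76 = 22*(-234/85) - 76 = -5148/85 - 76 = -11608/85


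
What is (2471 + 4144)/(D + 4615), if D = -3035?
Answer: 1323/316 ≈ 4.1867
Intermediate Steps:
(2471 + 4144)/(D + 4615) = (2471 + 4144)/(-3035 + 4615) = 6615/1580 = 6615*(1/1580) = 1323/316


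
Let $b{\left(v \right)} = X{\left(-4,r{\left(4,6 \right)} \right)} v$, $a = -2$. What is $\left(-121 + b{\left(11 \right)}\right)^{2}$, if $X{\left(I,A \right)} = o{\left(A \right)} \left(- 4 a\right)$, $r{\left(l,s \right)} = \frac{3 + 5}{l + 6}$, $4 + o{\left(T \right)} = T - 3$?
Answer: $\frac{11108889}{25} \approx 4.4436 \cdot 10^{5}$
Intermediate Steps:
$o{\left(T \right)} = -7 + T$ ($o{\left(T \right)} = -4 + \left(T - 3\right) = -4 + \left(-3 + T\right) = -7 + T$)
$r{\left(l,s \right)} = \frac{8}{6 + l}$
$X{\left(I,A \right)} = -56 + 8 A$ ($X{\left(I,A \right)} = \left(-7 + A\right) \left(\left(-4\right) \left(-2\right)\right) = \left(-7 + A\right) 8 = -56 + 8 A$)
$b{\left(v \right)} = - \frac{248 v}{5}$ ($b{\left(v \right)} = \left(-56 + 8 \frac{8}{6 + 4}\right) v = \left(-56 + 8 \cdot \frac{8}{10}\right) v = \left(-56 + 8 \cdot 8 \cdot \frac{1}{10}\right) v = \left(-56 + 8 \cdot \frac{4}{5}\right) v = \left(-56 + \frac{32}{5}\right) v = - \frac{248 v}{5}$)
$\left(-121 + b{\left(11 \right)}\right)^{2} = \left(-121 - \frac{2728}{5}\right)^{2} = \left(- \frac{3333}{5}\right)^{2} = \frac{11108889}{25}$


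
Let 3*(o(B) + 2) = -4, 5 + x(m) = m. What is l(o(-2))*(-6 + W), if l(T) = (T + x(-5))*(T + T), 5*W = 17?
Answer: -2080/9 ≈ -231.11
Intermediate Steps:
W = 17/5 (W = (⅕)*17 = 17/5 ≈ 3.4000)
x(m) = -5 + m
o(B) = -10/3 (o(B) = -2 + (⅓)*(-4) = -2 - 4/3 = -10/3)
l(T) = 2*T*(-10 + T) (l(T) = (T + (-5 - 5))*(T + T) = (T - 10)*(2*T) = (-10 + T)*(2*T) = 2*T*(-10 + T))
l(o(-2))*(-6 + W) = (2*(-10/3)*(-10 - 10/3))*(-6 + 17/5) = (2*(-10/3)*(-40/3))*(-13/5) = (800/9)*(-13/5) = -2080/9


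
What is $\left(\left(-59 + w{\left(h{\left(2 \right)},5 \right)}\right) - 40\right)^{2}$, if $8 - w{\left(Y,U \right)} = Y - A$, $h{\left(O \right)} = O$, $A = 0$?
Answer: $8649$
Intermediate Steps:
$w{\left(Y,U \right)} = 8 - Y$ ($w{\left(Y,U \right)} = 8 - \left(Y - 0\right) = 8 - \left(Y + 0\right) = 8 - Y$)
$\left(\left(-59 + w{\left(h{\left(2 \right)},5 \right)}\right) - 40\right)^{2} = \left(\left(-59 + \left(8 - 2\right)\right) - 40\right)^{2} = \left(\left(-59 + 6\right) - 40\right)^{2} = \left(-53 - 40\right)^{2} = \left(-93\right)^{2} = 8649$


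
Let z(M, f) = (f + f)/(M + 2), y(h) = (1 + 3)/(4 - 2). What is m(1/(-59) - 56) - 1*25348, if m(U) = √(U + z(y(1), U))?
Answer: -25348 + I*√1169970/118 ≈ -25348.0 + 9.1665*I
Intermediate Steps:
y(h) = 2 (y(h) = 4/2 = 4*(½) = 2)
z(M, f) = 2*f/(2 + M) (z(M, f) = (2*f)/(2 + M) = 2*f/(2 + M))
m(U) = √6*√U/2 (m(U) = √(U + 2*U/(2 + 2)) = √(U + 2*U/4) = √(U + 2*U*(¼)) = √(U + U/2) = √(3*U/2) = √6*√U/2)
m(1/(-59) - 56) - 1*25348 = √6*√(1/(-59) - 56)/2 - 1*25348 = √6*√(-1/59 - 56)/2 - 25348 = √6*√(-3305/59)/2 - 25348 = √6*(I*√194995/59)/2 - 25348 = I*√1169970/118 - 25348 = -25348 + I*√1169970/118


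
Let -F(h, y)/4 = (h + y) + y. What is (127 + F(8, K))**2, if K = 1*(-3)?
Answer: 14161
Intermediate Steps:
K = -3
F(h, y) = -8*y - 4*h (F(h, y) = -4*((h + y) + y) = -4*(h + 2*y) = -8*y - 4*h)
(127 + F(8, K))**2 = (127 + (-8*(-3) - 4*8))**2 = (127 + (24 - 32))**2 = (127 - 8)**2 = 119**2 = 14161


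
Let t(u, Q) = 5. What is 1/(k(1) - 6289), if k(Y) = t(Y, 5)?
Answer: -1/6284 ≈ -0.00015913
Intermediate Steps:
k(Y) = 5
1/(k(1) - 6289) = 1/(5 - 6289) = 1/(-6284) = -1/6284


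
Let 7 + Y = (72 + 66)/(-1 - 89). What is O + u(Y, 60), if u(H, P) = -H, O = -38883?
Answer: -583117/15 ≈ -38874.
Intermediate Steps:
Y = -128/15 (Y = -7 + (72 + 66)/(-1 - 89) = -7 + 138/(-90) = -7 + 138*(-1/90) = -7 - 23/15 = -128/15 ≈ -8.5333)
O + u(Y, 60) = -38883 - 1*(-128/15) = -38883 + 128/15 = -583117/15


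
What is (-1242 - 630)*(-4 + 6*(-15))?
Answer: 175968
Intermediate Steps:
(-1242 - 630)*(-4 + 6*(-15)) = -1872*(-4 - 90) = -1872*(-94) = 175968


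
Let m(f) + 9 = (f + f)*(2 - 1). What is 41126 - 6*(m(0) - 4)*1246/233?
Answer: 9679546/233 ≈ 41543.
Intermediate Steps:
m(f) = -9 + 2*f (m(f) = -9 + (f + f)*(2 - 1) = -9 + (2*f)*1 = -9 + 2*f)
41126 - 6*(m(0) - 4)*1246/233 = 41126 - 6*((-9 + 2*0) - 4)*1246/233 = 41126 - 6*((-9 + 0) - 4)*1246*(1/233) = 41126 - 6*(-9 - 4)*1246/233 = 41126 - 6*(-13)*1246/233 = 41126 - (-78)*1246/233 = 41126 - 1*(-97188/233) = 41126 + 97188/233 = 9679546/233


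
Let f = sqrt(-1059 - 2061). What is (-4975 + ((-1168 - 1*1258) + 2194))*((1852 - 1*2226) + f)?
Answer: 1947418 - 20828*I*sqrt(195) ≈ 1.9474e+6 - 2.9085e+5*I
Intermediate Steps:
f = 4*I*sqrt(195) (f = sqrt(-3120) = 4*I*sqrt(195) ≈ 55.857*I)
(-4975 + ((-1168 - 1*1258) + 2194))*((1852 - 1*2226) + f) = (-4975 + ((-1168 - 1*1258) + 2194))*((1852 - 1*2226) + 4*I*sqrt(195)) = (-4975 + ((-1168 - 1258) + 2194))*((1852 - 2226) + 4*I*sqrt(195)) = (-4975 + (-2426 + 2194))*(-374 + 4*I*sqrt(195)) = (-4975 - 232)*(-374 + 4*I*sqrt(195)) = -5207*(-374 + 4*I*sqrt(195)) = 1947418 - 20828*I*sqrt(195)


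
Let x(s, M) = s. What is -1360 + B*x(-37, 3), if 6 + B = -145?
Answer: 4227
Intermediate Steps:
B = -151 (B = -6 - 145 = -151)
-1360 + B*x(-37, 3) = -1360 - 151*(-37) = -1360 + 5587 = 4227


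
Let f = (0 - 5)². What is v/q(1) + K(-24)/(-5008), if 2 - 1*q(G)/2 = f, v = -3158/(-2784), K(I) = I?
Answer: -398179/20042016 ≈ -0.019867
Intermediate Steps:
v = 1579/1392 (v = -3158*(-1/2784) = 1579/1392 ≈ 1.1343)
f = 25 (f = (-5)² = 25)
q(G) = -46 (q(G) = 4 - 2*25 = 4 - 50 = -46)
v/q(1) + K(-24)/(-5008) = (1579/1392)/(-46) - 24/(-5008) = (1579/1392)*(-1/46) - 24*(-1/5008) = -1579/64032 + 3/626 = -398179/20042016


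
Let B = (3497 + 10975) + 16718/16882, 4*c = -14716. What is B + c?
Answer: 91112072/8441 ≈ 10794.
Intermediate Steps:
c = -3679 (c = (¼)*(-14716) = -3679)
B = 122166511/8441 (B = 14472 + 16718*(1/16882) = 14472 + 8359/8441 = 122166511/8441 ≈ 14473.)
B + c = 122166511/8441 - 3679 = 91112072/8441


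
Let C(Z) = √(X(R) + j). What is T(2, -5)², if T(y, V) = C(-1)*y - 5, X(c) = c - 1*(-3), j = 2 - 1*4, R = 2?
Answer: 37 - 20*√3 ≈ 2.3590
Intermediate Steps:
j = -2 (j = 2 - 4 = -2)
X(c) = 3 + c (X(c) = c + 3 = 3 + c)
C(Z) = √3 (C(Z) = √((3 + 2) - 2) = √(5 - 2) = √3)
T(y, V) = -5 + y*√3 (T(y, V) = √3*y - 5 = y*√3 - 5 = -5 + y*√3)
T(2, -5)² = (-5 + 2*√3)²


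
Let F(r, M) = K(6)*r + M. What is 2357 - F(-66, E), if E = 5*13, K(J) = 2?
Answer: 2424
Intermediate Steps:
E = 65
F(r, M) = M + 2*r (F(r, M) = 2*r + M = M + 2*r)
2357 - F(-66, E) = 2357 - (65 + 2*(-66)) = 2357 - (65 - 132) = 2357 - 1*(-67) = 2357 + 67 = 2424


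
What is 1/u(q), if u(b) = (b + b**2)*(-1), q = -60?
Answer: -1/3540 ≈ -0.00028249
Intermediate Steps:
u(b) = -b - b**2
1/u(q) = 1/(-1*(-60)*(1 - 60)) = 1/(-1*(-60)*(-59)) = 1/(-3540) = -1/3540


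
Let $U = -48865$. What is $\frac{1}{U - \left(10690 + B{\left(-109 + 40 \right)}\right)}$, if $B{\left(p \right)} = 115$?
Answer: $- \frac{1}{59670} \approx -1.6759 \cdot 10^{-5}$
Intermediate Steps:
$\frac{1}{U - \left(10690 + B{\left(-109 + 40 \right)}\right)} = \frac{1}{-48865 - 10805} = \frac{1}{-59670} = - \frac{1}{59670}$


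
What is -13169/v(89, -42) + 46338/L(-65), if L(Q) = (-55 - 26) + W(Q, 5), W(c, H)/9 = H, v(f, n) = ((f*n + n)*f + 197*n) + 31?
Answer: -2661753335/2067978 ≈ -1287.1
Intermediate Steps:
v(f, n) = 31 + 197*n + f*(n + f*n) (v(f, n) = ((n + f*n)*f + 197*n) + 31 = (f*(n + f*n) + 197*n) + 31 = (197*n + f*(n + f*n)) + 31 = 31 + 197*n + f*(n + f*n))
W(c, H) = 9*H
L(Q) = -36 (L(Q) = (-55 - 26) + 9*5 = -81 + 45 = -36)
-13169/v(89, -42) + 46338/L(-65) = -13169/(31 + 197*(-42) + 89*(-42) - 42*89**2) + 46338/(-36) = -13169/(31 - 8274 - 3738 - 42*7921) + 46338*(-1/36) = -13169/(31 - 8274 - 3738 - 332682) - 7723/6 = -13169/(-344663) - 7723/6 = -13169*(-1/344663) - 7723/6 = 13169/344663 - 7723/6 = -2661753335/2067978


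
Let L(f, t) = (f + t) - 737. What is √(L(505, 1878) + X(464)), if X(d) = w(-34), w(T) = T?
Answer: 2*√403 ≈ 40.150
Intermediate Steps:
L(f, t) = -737 + f + t
X(d) = -34
√(L(505, 1878) + X(464)) = √((-737 + 505 + 1878) - 34) = √(1646 - 34) = √1612 = 2*√403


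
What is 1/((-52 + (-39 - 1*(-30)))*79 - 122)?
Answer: -1/4941 ≈ -0.00020239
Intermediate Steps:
1/((-52 + (-39 - 1*(-30)))*79 - 122) = 1/((-52 + (-39 + 30))*79 - 122) = 1/((-52 - 9)*79 - 122) = 1/(-61*79 - 122) = 1/(-4819 - 122) = 1/(-4941) = -1/4941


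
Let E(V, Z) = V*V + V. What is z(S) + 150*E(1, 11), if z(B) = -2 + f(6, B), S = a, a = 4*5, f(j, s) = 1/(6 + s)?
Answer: 7749/26 ≈ 298.04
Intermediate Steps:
a = 20
S = 20
E(V, Z) = V + V² (E(V, Z) = V² + V = V + V²)
z(B) = -2 + 1/(6 + B)
z(S) + 150*E(1, 11) = (-11 - 2*20)/(6 + 20) + 150*(1*(1 + 1)) = (-11 - 40)/26 + 150*(1*2) = (1/26)*(-51) + 150*2 = -51/26 + 300 = 7749/26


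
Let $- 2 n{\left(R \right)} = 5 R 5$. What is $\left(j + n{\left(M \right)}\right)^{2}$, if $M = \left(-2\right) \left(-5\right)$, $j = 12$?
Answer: $12769$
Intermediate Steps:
$M = 10$
$n{\left(R \right)} = - \frac{25 R}{2}$ ($n{\left(R \right)} = - \frac{5 R 5}{2} = - \frac{25 R}{2}$)
$\left(j + n{\left(M \right)}\right)^{2} = \left(12 - 125\right)^{2} = \left(-113\right)^{2} = 12769$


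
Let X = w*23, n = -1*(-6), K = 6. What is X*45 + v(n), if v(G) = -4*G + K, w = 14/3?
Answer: 4812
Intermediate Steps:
w = 14/3 (w = 14*(⅓) = 14/3 ≈ 4.6667)
n = 6
X = 322/3 (X = (14/3)*23 = 322/3 ≈ 107.33)
v(G) = 6 - 4*G (v(G) = -4*G + 6 = 6 - 4*G)
X*45 + v(n) = (322/3)*45 + (6 - 4*6) = 4830 + (6 - 24) = 4830 - 18 = 4812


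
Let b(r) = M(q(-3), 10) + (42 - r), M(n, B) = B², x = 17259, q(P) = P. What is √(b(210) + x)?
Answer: √17191 ≈ 131.11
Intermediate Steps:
b(r) = 142 - r (b(r) = 10² + (42 - r) = 100 + (42 - r) = 142 - r)
√(b(210) + x) = √((142 - 1*210) + 17259) = √((142 - 210) + 17259) = √(-68 + 17259) = √17191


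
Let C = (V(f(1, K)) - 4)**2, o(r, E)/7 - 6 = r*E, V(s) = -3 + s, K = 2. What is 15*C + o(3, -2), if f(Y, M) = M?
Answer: 375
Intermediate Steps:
o(r, E) = 42 + 7*E*r (o(r, E) = 42 + 7*(r*E) = 42 + 7*(E*r) = 42 + 7*E*r)
C = 25 (C = ((-3 + 2) - 4)**2 = (-1 - 4)**2 = (-5)**2 = 25)
15*C + o(3, -2) = 15*25 + (42 + 7*(-2)*3) = 375 + (42 - 42) = 375 + 0 = 375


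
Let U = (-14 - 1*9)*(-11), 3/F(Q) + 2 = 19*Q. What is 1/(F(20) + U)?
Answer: 126/31879 ≈ 0.0039524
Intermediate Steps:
F(Q) = 3/(-2 + 19*Q)
U = 253 (U = (-14 - 9)*(-11) = -23*(-11) = 253)
1/(F(20) + U) = 1/(3/(-2 + 19*20) + 253) = 1/(3/(-2 + 380) + 253) = 1/(3/378 + 253) = 1/(3*(1/378) + 253) = 1/(1/126 + 253) = 1/(31879/126) = 126/31879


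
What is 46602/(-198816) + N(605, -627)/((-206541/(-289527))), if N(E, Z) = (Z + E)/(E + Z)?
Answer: 2663187575/2281314192 ≈ 1.1674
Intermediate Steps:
N(E, Z) = 1 (N(E, Z) = (E + Z)/(E + Z) = 1)
46602/(-198816) + N(605, -627)/((-206541/(-289527))) = 46602/(-198816) + 1/(-206541/(-289527)) = 46602*(-1/198816) + 1/(-206541*(-1/289527)) = -7767/33136 + 1/(68847/96509) = -7767/33136 + 1*(96509/68847) = -7767/33136 + 96509/68847 = 2663187575/2281314192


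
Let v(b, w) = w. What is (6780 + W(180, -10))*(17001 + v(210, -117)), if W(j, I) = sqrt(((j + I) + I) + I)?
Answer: 114473520 + 84420*sqrt(6) ≈ 1.1468e+8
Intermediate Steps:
W(j, I) = sqrt(j + 3*I) (W(j, I) = sqrt(((I + j) + I) + I) = sqrt((j + 2*I) + I) = sqrt(j + 3*I))
(6780 + W(180, -10))*(17001 + v(210, -117)) = (6780 + sqrt(180 + 3*(-10)))*(17001 - 117) = (6780 + sqrt(180 - 30))*16884 = (6780 + sqrt(150))*16884 = (6780 + 5*sqrt(6))*16884 = 114473520 + 84420*sqrt(6)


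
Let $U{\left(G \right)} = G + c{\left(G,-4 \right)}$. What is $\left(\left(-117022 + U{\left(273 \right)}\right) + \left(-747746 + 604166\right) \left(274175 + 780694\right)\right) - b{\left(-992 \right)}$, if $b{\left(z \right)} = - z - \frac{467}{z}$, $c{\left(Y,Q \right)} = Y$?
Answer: $- \frac{150246542820563}{992} \approx -1.5146 \cdot 10^{11}$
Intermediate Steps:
$U{\left(G \right)} = 2 G$ ($U{\left(G \right)} = G + G = 2 G$)
$\left(\left(-117022 + U{\left(273 \right)}\right) + \left(-747746 + 604166\right) \left(274175 + 780694\right)\right) - b{\left(-992 \right)} = \left(\left(-117022 + 2 \cdot 273\right) + \left(-747746 + 604166\right) \left(274175 + 780694\right)\right) - \left(\left(-1\right) \left(-992\right) - \frac{467}{-992}\right) = \left(\left(-117022 + 546\right) - 151458091020\right) - \left(992 - - \frac{467}{992}\right) = \left(-116476 - 151458091020\right) - \left(992 + \frac{467}{992}\right) = -151458207496 - \frac{984531}{992} = - \frac{150246542820563}{992}$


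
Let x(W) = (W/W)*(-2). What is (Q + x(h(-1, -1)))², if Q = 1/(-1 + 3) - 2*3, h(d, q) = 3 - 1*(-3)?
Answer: 225/4 ≈ 56.250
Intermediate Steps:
h(d, q) = 6 (h(d, q) = 3 + 3 = 6)
x(W) = -2 (x(W) = 1*(-2) = -2)
Q = -11/2 (Q = 1/2 - 6 = ½ - 6 = -11/2 ≈ -5.5000)
(Q + x(h(-1, -1)))² = (-11/2 - 2)² = (-15/2)² = 225/4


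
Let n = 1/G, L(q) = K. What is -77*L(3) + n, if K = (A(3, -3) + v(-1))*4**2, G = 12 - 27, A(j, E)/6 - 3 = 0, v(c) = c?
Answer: -314161/15 ≈ -20944.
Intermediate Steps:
A(j, E) = 18 (A(j, E) = 18 + 6*0 = 18 + 0 = 18)
G = -15
K = 272 (K = (18 - 1)*4**2 = 17*16 = 272)
L(q) = 272
n = -1/15 (n = 1/(-15) = -1/15 ≈ -0.066667)
-77*L(3) + n = -77*272 - 1/15 = -20944 - 1/15 = -314161/15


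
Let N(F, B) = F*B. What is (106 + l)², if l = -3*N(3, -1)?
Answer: 13225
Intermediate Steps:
N(F, B) = B*F
l = 9 (l = -(-3)*3 = -3*(-3) = 9)
(106 + l)² = (106 + 9)² = 115² = 13225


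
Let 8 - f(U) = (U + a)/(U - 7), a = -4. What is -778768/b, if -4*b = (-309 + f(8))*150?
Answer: -1557536/22875 ≈ -68.089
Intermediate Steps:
f(U) = 8 - (-4 + U)/(-7 + U) (f(U) = 8 - (U - 4)/(U - 7) = 8 - (-4 + U)/(-7 + U))
b = 22875/2 (b = -(-309 + (-52 + 7*8)/(-7 + 8))*150/4 = -(-309 + (-52 + 56)/1)*150/4 = -(-309 + 1*4)*150/4 = -(-309 + 4)*150/4 = -(-305)*150/4 = -¼*(-45750) = 22875/2 ≈ 11438.)
-778768/b = -778768/22875/2 = -778768*2/22875 = -1557536/22875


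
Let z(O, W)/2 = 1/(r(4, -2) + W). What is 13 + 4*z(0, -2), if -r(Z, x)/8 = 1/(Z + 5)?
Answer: 133/13 ≈ 10.231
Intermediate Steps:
r(Z, x) = -8/(5 + Z) (r(Z, x) = -8/(Z + 5) = -8/(5 + Z))
z(O, W) = 2/(-8/9 + W) (z(O, W) = 2/(-8/(5 + 4) + W) = 2/(-8/9 + W))
13 + 4*z(0, -2) = 13 + 4*(18/(-8 + 9*(-2))) = 13 + 4*(18/(-8 - 18)) = 13 + 4*(18/(-26)) = 13 + 4*(18*(-1/26)) = 13 + 4*(-9/13) = 13 - 36/13 = 133/13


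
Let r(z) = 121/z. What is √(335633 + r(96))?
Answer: √193325334/24 ≈ 579.34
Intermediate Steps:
√(335633 + r(96)) = √(335633 + 121/96) = √(32220889/96) = √193325334/24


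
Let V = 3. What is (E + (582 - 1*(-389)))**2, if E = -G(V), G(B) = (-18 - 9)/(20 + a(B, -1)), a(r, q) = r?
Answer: 499969600/529 ≈ 9.4512e+5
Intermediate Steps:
G(B) = -27/(20 + B) (G(B) = (-18 - 9)/(20 + B) = -27/(20 + B))
E = 27/23 (E = -(-27)/(20 + 3) = -(-27)/23 = -1*(-27/23) = 27/23 ≈ 1.1739)
(E + (582 - 1*(-389)))**2 = (27/23 + (582 - 1*(-389)))**2 = (27/23 + (582 + 389))**2 = (27/23 + 971)**2 = (22360/23)**2 = 499969600/529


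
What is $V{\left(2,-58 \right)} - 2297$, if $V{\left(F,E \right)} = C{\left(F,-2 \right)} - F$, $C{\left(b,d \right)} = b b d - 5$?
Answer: $-2312$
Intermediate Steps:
$C{\left(b,d \right)} = -5 + d b^{2}$ ($C{\left(b,d \right)} = b^{2} d - 5 = d b^{2} - 5 = -5 + d b^{2}$)
$V{\left(F,E \right)} = -5 - F - 2 F^{2}$ ($V{\left(F,E \right)} = \left(-5 - 2 F^{2}\right) - F = -5 - F - 2 F^{2}$)
$V{\left(2,-58 \right)} - 2297 = \left(-5 - 2 - 2 \cdot 2^{2}\right) - 2297 = \left(-5 - 2 - 8\right) - 2297 = -15 - 2297 = -2312$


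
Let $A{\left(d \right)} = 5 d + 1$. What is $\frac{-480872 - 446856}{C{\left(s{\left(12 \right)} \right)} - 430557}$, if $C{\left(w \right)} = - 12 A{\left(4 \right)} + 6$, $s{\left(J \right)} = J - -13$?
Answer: $\frac{927728}{430803} \approx 2.1535$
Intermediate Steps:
$A{\left(d \right)} = 1 + 5 d$
$s{\left(J \right)} = 13 + J$ ($s{\left(J \right)} = J + 13 = 13 + J$)
$C{\left(w \right)} = -246$ ($C{\left(w \right)} = - 12 \left(1 + 5 \cdot 4\right) + 6 = - 12 \left(1 + 20\right) + 6 = \left(-12\right) 21 + 6 = -252 + 6 = -246$)
$\frac{-480872 - 446856}{C{\left(s{\left(12 \right)} \right)} - 430557} = \frac{-480872 - 446856}{-246 - 430557} = - \frac{927728}{-430803} = \left(-927728\right) \left(- \frac{1}{430803}\right) = \frac{927728}{430803}$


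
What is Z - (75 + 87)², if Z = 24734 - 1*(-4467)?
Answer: 2957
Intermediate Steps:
Z = 29201 (Z = 24734 + 4467 = 29201)
Z - (75 + 87)² = 29201 - (75 + 87)² = 29201 - 1*162² = 29201 - 1*26244 = 29201 - 26244 = 2957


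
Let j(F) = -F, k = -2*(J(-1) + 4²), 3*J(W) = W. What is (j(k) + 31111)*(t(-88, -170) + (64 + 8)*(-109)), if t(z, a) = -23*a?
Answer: -367915526/3 ≈ -1.2264e+8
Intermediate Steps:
J(W) = W/3
k = -94/3 (k = -2*((⅓)*(-1) + 4²) = -2*(-⅓ + 16) = -2*47/3 = -94/3 ≈ -31.333)
(j(k) + 31111)*(t(-88, -170) + (64 + 8)*(-109)) = (-1*(-94/3) + 31111)*(-23*(-170) + (64 + 8)*(-109)) = (94/3 + 31111)*(3910 + 72*(-109)) = 93427*(3910 - 7848)/3 = (93427/3)*(-3938) = -367915526/3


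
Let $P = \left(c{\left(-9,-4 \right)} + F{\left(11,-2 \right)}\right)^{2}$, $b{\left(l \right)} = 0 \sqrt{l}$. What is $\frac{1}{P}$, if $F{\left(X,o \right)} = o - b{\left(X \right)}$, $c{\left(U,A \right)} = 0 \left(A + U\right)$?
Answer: $\frac{1}{4} \approx 0.25$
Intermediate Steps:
$b{\left(l \right)} = 0$
$c{\left(U,A \right)} = 0$
$F{\left(X,o \right)} = o$ ($F{\left(X,o \right)} = o - 0 = o + 0 = o$)
$P = 4$ ($P = \left(0 - 2\right)^{2} = \left(-2\right)^{2} = 4$)
$\frac{1}{P} = \frac{1}{4}$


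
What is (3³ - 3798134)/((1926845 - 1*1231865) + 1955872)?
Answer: -3798107/2650852 ≈ -1.4328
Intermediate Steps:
(3³ - 3798134)/((1926845 - 1*1231865) + 1955872) = (27 - 3798134)/((1926845 - 1231865) + 1955872) = -3798107/(694980 + 1955872) = -3798107/2650852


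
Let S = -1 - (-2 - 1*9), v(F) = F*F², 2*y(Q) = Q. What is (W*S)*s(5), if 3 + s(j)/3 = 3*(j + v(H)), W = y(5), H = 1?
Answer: 1125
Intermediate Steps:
y(Q) = Q/2
W = 5/2 (W = (½)*5 = 5/2 ≈ 2.5000)
v(F) = F³
S = 10 (S = -1 - (-2 - 9) = -1 - 1*(-11) = -1 + 11 = 10)
s(j) = 9*j (s(j) = -9 + 3*(3*(j + 1³)) = -9 + 3*(3*(j + 1)) = -9 + 3*(3*(1 + j)) = -9 + 3*(3 + 3*j) = -9 + (9 + 9*j) = 9*j)
(W*S)*s(5) = ((5/2)*10)*(9*5) = 25*45 = 1125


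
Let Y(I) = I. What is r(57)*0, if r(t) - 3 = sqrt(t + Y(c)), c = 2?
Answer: 0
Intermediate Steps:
r(t) = 3 + sqrt(2 + t) (r(t) = 3 + sqrt(t + 2) = 3 + sqrt(2 + t))
r(57)*0 = (3 + sqrt(2 + 57))*0 = (3 + sqrt(59))*0 = 0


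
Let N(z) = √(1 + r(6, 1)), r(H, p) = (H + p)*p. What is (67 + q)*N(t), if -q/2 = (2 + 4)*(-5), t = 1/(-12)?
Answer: 254*√2 ≈ 359.21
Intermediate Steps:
t = -1/12 ≈ -0.083333
r(H, p) = p*(H + p)
N(z) = 2*√2 (N(z) = √(1 + 1*(6 + 1)) = √(1 + 1*7) = √(1 + 7) = √8 = 2*√2)
q = 60 (q = -2*(2 + 4)*(-5) = -12*(-5) = -2*(-30) = 60)
(67 + q)*N(t) = (67 + 60)*(2*√2) = 127*(2*√2) = 254*√2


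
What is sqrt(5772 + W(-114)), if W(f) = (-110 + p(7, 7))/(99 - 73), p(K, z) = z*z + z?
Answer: sqrt(975117)/13 ≈ 75.960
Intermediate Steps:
p(K, z) = z + z**2 (p(K, z) = z**2 + z = z + z**2)
W(f) = -27/13 (W(f) = (-110 + 7*(1 + 7))/(99 - 73) = (-110 + 7*8)/26 = (-110 + 56)*(1/26) = -54*1/26 = -27/13)
sqrt(5772 + W(-114)) = sqrt(5772 - 27/13) = sqrt(75009/13) = sqrt(975117)/13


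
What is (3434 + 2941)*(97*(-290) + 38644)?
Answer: 67026750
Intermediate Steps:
(3434 + 2941)*(97*(-290) + 38644) = 6375*(-28130 + 38644) = 6375*10514 = 67026750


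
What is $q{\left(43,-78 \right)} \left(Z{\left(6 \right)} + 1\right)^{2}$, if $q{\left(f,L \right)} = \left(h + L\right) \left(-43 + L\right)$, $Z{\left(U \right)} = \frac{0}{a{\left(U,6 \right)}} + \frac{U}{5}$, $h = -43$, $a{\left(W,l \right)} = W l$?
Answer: $\frac{1771561}{25} \approx 70863.0$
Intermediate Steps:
$Z{\left(U \right)} = \frac{U}{5}$ ($Z{\left(U \right)} = \frac{0}{U 6} + \frac{U}{5} = \frac{0}{6 U} + U \frac{1}{5} = 0 \frac{1}{6 U} + \frac{U}{5} = 0 + \frac{U}{5} = \frac{U}{5}$)
$q{\left(f,L \right)} = \left(-43 + L\right)^{2}$ ($q{\left(f,L \right)} = \left(-43 + L\right) \left(-43 + L\right) = \left(-43 + L\right)^{2}$)
$q{\left(43,-78 \right)} \left(Z{\left(6 \right)} + 1\right)^{2} = \left(1849 + \left(-78\right)^{2} - -6708\right) \left(\frac{1}{5} \cdot 6 + 1\right)^{2} = \left(1849 + 6084 + 6708\right) \left(\frac{6}{5} + 1\right)^{2} = 14641 \left(\frac{11}{5}\right)^{2} = 14641 \cdot \frac{121}{25} = \frac{1771561}{25}$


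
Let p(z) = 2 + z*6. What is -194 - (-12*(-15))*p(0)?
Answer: -554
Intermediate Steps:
p(z) = 2 + 6*z
-194 - (-12*(-15))*p(0) = -194 - (-12*(-15))*(2 + 6*0) = -194 - 180*(2 + 0) = -194 - 180*2 = -194 - 1*360 = -194 - 360 = -554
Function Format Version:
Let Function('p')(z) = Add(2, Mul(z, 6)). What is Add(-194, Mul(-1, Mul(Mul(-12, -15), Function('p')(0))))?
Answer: -554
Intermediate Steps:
Function('p')(z) = Add(2, Mul(6, z))
Add(-194, Mul(-1, Mul(Mul(-12, -15), Function('p')(0)))) = Add(-194, Mul(-1, Mul(Mul(-12, -15), Add(2, Mul(6, 0))))) = Add(-194, Mul(-1, Mul(180, Add(2, 0)))) = Add(-194, Mul(-1, Mul(180, 2))) = Add(-194, Mul(-1, 360)) = Add(-194, -360) = -554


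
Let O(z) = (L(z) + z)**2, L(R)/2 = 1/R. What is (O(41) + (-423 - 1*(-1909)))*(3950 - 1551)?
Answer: 12787761545/1681 ≈ 7.6072e+6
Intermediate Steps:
L(R) = 2/R
O(z) = (z + 2/z)**2 (O(z) = (2/z + z)**2 = (z + 2/z)**2)
(O(41) + (-423 - 1*(-1909)))*(3950 - 1551) = ((2 + 41**2)**2/41**2 + (-423 - 1*(-1909)))*(3950 - 1551) = ((2 + 1681)**2/1681 + (-423 + 1909))*2399 = ((1/1681)*1683**2 + 1486)*2399 = ((1/1681)*2832489 + 1486)*2399 = (2832489/1681 + 1486)*2399 = (5330455/1681)*2399 = 12787761545/1681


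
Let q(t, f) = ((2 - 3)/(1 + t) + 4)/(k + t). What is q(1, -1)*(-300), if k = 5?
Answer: -175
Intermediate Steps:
q(t, f) = (4 - 1/(1 + t))/(5 + t) (q(t, f) = ((2 - 3)/(1 + t) + 4)/(5 + t) = (-1/(1 + t) + 4)/(5 + t) = (4 - 1/(1 + t))/(5 + t))
q(1, -1)*(-300) = ((3 + 4*1)/(5 + 1² + 6*1))*(-300) = ((3 + 4)/(5 + 1 + 6))*(-300) = (7/12)*(-300) = -175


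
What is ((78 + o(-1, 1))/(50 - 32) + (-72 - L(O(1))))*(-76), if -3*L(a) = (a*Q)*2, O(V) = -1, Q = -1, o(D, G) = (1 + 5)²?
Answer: 4940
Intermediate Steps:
o(D, G) = 36 (o(D, G) = 6² = 36)
L(a) = 2*a/3 (L(a) = -a*(-1)*2/3 = -(-a)*2/3 = -(-2)*a/3 = 2*a/3)
((78 + o(-1, 1))/(50 - 32) + (-72 - L(O(1))))*(-76) = ((78 + 36)/(50 - 32) + (-72 - 2*(-1)/3))*(-76) = (114/18 + (-72 - 1*(-⅔)))*(-76) = (114*(1/18) + (-72 + ⅔))*(-76) = (19/3 - 214/3)*(-76) = -65*(-76) = 4940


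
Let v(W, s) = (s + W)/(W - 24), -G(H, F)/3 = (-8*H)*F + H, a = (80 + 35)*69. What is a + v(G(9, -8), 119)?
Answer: 14118001/1779 ≈ 7935.9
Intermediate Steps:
a = 7935 (a = 115*69 = 7935)
G(H, F) = -3*H + 24*F*H (G(H, F) = -3*((-8*H)*F + H) = -3*(-8*F*H + H) = -3*(H - 8*F*H) = -3*H + 24*F*H)
v(W, s) = (W + s)/(-24 + W)
a + v(G(9, -8), 119) = 7935 + (3*9*(-1 + 8*(-8)) + 119)/(-24 + 3*9*(-1 + 8*(-8))) = 7935 + (3*9*(-1 - 64) + 119)/(-24 + 3*9*(-1 - 64)) = 7935 + (3*9*(-65) + 119)/(-24 + 3*9*(-65)) = 7935 + (-1755 + 119)/(-24 - 1755) = 7935 - 1636/(-1779) = 7935 - 1/1779*(-1636) = 7935 + 1636/1779 = 14118001/1779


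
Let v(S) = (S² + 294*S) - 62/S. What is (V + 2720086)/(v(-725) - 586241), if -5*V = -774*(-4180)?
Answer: -751470475/99240144 ≈ -7.5722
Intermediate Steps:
V = -647064 (V = -(-774)*(-4180)/5 = -⅕*3235320 = -647064)
v(S) = S² - 62/S + 294*S
(V + 2720086)/(v(-725) - 586241) = (-647064 + 2720086)/((-62 + (-725)²*(294 - 725))/(-725) - 586241) = 2073022/(-(-62 + 525625*(-431))/725 - 586241) = 2073022/(-(-62 - 226544375)/725 - 586241) = 2073022/(-1/725*(-226544437) - 586241) = 2073022/(226544437/725 - 586241) = 2073022/(-198480288/725) = 2073022*(-725/198480288) = -751470475/99240144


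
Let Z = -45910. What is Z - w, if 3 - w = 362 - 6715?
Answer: -52266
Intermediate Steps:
w = 6356 (w = 3 - (362 - 6715) = 3 - 1*(-6353) = 3 + 6353 = 6356)
Z - w = -45910 - 1*6356 = -45910 - 6356 = -52266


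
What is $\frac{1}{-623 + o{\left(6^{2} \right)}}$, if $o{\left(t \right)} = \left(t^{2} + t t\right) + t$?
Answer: $\frac{1}{2005} \approx 0.00049875$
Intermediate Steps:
$o{\left(t \right)} = t + 2 t^{2}$ ($o{\left(t \right)} = \left(t^{2} + t^{2}\right) + t = 2 t^{2} + t = t + 2 t^{2}$)
$\frac{1}{-623 + o{\left(6^{2} \right)}} = \frac{1}{-623 + 6^{2} \left(1 + 2 \cdot 6^{2}\right)} = \frac{1}{-623 + 36 \left(1 + 2 \cdot 36\right)} = \frac{1}{-623 + 36 \left(1 + 72\right)} = \frac{1}{-623 + 36 \cdot 73} = \frac{1}{-623 + 2628} = \frac{1}{2005}$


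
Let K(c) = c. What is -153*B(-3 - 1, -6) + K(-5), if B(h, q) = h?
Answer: 607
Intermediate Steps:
-153*B(-3 - 1, -6) + K(-5) = -153*(-3 - 1) - 5 = -153*(-4) - 5 = 612 - 5 = 607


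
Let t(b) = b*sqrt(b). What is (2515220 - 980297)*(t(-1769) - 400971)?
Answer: -615459610233 - 2715278787*I*sqrt(1769) ≈ -6.1546e+11 - 1.142e+11*I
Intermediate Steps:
t(b) = b**(3/2)
(2515220 - 980297)*(t(-1769) - 400971) = (2515220 - 980297)*((-1769)**(3/2) - 400971) = 1534923*(-1769*I*sqrt(1769) - 400971) = 1534923*(-400971 - 1769*I*sqrt(1769)) = -615459610233 - 2715278787*I*sqrt(1769)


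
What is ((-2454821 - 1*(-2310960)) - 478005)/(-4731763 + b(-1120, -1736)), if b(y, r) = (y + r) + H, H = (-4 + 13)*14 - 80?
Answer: 621866/4734573 ≈ 0.13135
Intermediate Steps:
H = 46 (H = 9*14 - 80 = 126 - 80 = 46)
b(y, r) = 46 + r + y (b(y, r) = (y + r) + 46 = (r + y) + 46 = 46 + r + y)
((-2454821 - 1*(-2310960)) - 478005)/(-4731763 + b(-1120, -1736)) = ((-2454821 - 1*(-2310960)) - 478005)/(-4731763 + (46 - 1736 - 1120)) = ((-2454821 + 2310960) - 478005)/(-4731763 - 2810) = (-143861 - 478005)/(-4734573) = -621866*(-1/4734573) = 621866/4734573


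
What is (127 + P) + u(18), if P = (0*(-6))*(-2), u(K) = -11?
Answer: 116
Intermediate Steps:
P = 0 (P = 0*(-2) = 0)
(127 + P) + u(18) = (127 + 0) - 11 = 127 - 11 = 116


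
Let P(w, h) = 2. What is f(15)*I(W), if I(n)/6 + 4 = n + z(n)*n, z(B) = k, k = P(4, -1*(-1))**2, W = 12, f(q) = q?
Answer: 5040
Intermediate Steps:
k = 4 (k = 2**2 = 4)
z(B) = 4
I(n) = -24 + 30*n (I(n) = -24 + 6*(n + 4*n) = -24 + 6*(5*n) = -24 + 30*n)
f(15)*I(W) = 15*(-24 + 30*12) = 15*(-24 + 360) = 15*336 = 5040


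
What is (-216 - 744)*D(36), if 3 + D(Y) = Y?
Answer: -31680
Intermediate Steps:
D(Y) = -3 + Y
(-216 - 744)*D(36) = (-216 - 744)*(-3 + 36) = -960*33 = -31680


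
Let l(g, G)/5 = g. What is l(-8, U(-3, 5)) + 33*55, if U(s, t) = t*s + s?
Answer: 1775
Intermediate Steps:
U(s, t) = s + s*t (U(s, t) = s*t + s = s + s*t)
l(g, G) = 5*g
l(-8, U(-3, 5)) + 33*55 = 5*(-8) + 33*55 = -40 + 1815 = 1775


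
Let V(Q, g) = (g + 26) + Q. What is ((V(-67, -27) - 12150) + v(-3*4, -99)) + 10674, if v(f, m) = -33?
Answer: -1577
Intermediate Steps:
V(Q, g) = 26 + Q + g (V(Q, g) = (26 + g) + Q = 26 + Q + g)
((V(-67, -27) - 12150) + v(-3*4, -99)) + 10674 = (((26 - 67 - 27) - 12150) - 33) + 10674 = ((-68 - 12150) - 33) + 10674 = (-12218 - 33) + 10674 = -12251 + 10674 = -1577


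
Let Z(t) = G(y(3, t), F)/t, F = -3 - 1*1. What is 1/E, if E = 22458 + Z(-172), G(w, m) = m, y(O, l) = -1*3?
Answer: 43/965695 ≈ 4.4528e-5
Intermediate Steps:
F = -4 (F = -3 - 1 = -4)
y(O, l) = -3
Z(t) = -4/t
E = 965695/43 (E = 22458 - 4/(-172) = 22458 - 4*(-1/172) = 22458 + 1/43 = 965695/43 ≈ 22458.)
1/E = 1/(965695/43) = 43/965695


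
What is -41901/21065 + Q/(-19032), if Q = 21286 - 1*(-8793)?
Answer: -1431073967/400909080 ≈ -3.5696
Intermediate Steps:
Q = 30079 (Q = 21286 + 8793 = 30079)
-41901/21065 + Q/(-19032) = -41901/21065 + 30079/(-19032) = -41901*1/21065 + 30079*(-1/19032) = -41901/21065 - 30079/19032 = -1431073967/400909080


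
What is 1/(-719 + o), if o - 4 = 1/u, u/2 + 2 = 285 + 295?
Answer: -1156/826539 ≈ -0.0013986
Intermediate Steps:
u = 1156 (u = -4 + 2*(285 + 295) = -4 + 2*580 = -4 + 1160 = 1156)
o = 4625/1156 (o = 4 + 1/1156 = 4625/1156 ≈ 4.0009)
1/(-719 + o) = 1/(-719 + 4625/1156) = 1/(-826539/1156) = -1156/826539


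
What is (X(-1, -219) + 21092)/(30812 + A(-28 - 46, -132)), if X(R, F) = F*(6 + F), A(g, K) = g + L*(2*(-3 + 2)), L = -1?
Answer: 67739/30740 ≈ 2.2036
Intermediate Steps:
A(g, K) = 2 + g (A(g, K) = g - 2*(-3 + 2) = g - 2*(-1) = g - 1*(-2) = g + 2 = 2 + g)
(X(-1, -219) + 21092)/(30812 + A(-28 - 46, -132)) = (-219*(6 - 219) + 21092)/(30812 + (2 + (-28 - 46))) = (-219*(-213) + 21092)/(30812 + (2 - 74)) = (46647 + 21092)/(30812 - 72) = 67739/30740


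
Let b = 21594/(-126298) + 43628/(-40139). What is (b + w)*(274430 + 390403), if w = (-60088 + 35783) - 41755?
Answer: -111324930677027094495/2534737711 ≈ -4.3920e+10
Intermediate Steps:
b = -3188445355/2534737711 (b = 21594*(-1/126298) + 43628*(-1/40139) = -10797/63149 - 43628/40139 = -3188445355/2534737711 ≈ -1.2579)
w = -66060 (w = -24305 - 41755 = -66060)
(b + w)*(274430 + 390403) = (-3188445355/2534737711 - 66060)*(274430 + 390403) = -167447961634015/2534737711*664833 = -111324930677027094495/2534737711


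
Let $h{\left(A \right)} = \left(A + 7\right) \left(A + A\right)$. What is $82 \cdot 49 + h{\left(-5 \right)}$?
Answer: $3998$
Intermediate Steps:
$h{\left(A \right)} = 2 A \left(7 + A\right)$ ($h{\left(A \right)} = \left(7 + A\right) 2 A = 2 A \left(7 + A\right)$)
$82 \cdot 49 + h{\left(-5 \right)} = 82 \cdot 49 + 2 \left(-5\right) \left(7 - 5\right) = 4018 + 2 \left(-5\right) 2 = 4018 - 20 = 3998$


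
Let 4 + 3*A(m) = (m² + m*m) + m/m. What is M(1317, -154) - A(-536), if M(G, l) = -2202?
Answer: -581195/3 ≈ -1.9373e+5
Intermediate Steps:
A(m) = -1 + 2*m²/3 (A(m) = -4/3 + ((m² + m*m) + m/m)/3 = -4/3 + ((m² + m²) + 1)/3 = -4/3 + (2*m² + 1)/3 = -4/3 + (1 + 2*m²)/3 = -4/3 + (⅓ + 2*m²/3) = -1 + 2*m²/3)
M(1317, -154) - A(-536) = -2202 - (-1 + (⅔)*(-536)²) = -2202 - (-1 + (⅔)*287296) = -2202 - (-1 + 574592/3) = -2202 - 1*574589/3 = -2202 - 574589/3 = -581195/3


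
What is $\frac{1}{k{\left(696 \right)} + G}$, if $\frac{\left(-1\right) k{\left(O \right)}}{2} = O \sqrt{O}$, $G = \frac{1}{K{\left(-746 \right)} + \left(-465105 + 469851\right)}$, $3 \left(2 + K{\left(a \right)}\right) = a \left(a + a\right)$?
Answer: $- \frac{1127264}{571238843011886481405} - \frac{1179231988645888 \sqrt{174}}{571238843011886481405} \approx -2.7231 \cdot 10^{-5}$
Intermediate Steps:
$K{\left(a \right)} = -2 + \frac{2 a^{2}}{3}$ ($K{\left(a \right)} = -2 + \frac{a \left(a + a\right)}{3} = -2 + \frac{a 2 a}{3} = -2 + \frac{2 a^{2}}{3}$)
$G = \frac{3}{1127264}$ ($G = \frac{1}{\left(-2 + \frac{2 \left(-746\right)^{2}}{3}\right) + \left(-465105 + 469851\right)} = \frac{1}{\left(-2 + \frac{2}{3} \cdot 556516\right) + 4746} = \frac{1}{\left(-2 + \frac{1113032}{3}\right) + 4746} = \frac{1}{\frac{1113026}{3} + 4746} = \frac{1}{\frac{1127264}{3}} = \frac{3}{1127264} \approx 2.6613 \cdot 10^{-6}$)
$k{\left(O \right)} = - 2 O^{\frac{3}{2}}$ ($k{\left(O \right)} = - 2 O \sqrt{O} = - 2 O^{\frac{3}{2}}$)
$\frac{1}{k{\left(696 \right)} + G} = \frac{1}{- 2 \cdot 696^{\frac{3}{2}} + \frac{3}{1127264}} = \frac{1}{- 2 \cdot 1392 \sqrt{174} + \frac{3}{1127264}} = \frac{1}{- 2784 \sqrt{174} + \frac{3}{1127264}} = \frac{1}{\frac{3}{1127264} - 2784 \sqrt{174}}$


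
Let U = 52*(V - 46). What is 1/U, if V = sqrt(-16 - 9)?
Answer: -23/55666 - 5*I/111332 ≈ -0.00041318 - 4.4911e-5*I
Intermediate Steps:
V = 5*I (V = sqrt(-25) = 5*I ≈ 5.0*I)
U = -2392 + 260*I (U = 52*(5*I - 46) = 52*(-46 + 5*I) = -2392 + 260*I ≈ -2392.0 + 260.0*I)
1/U = 1/(-2392 + 260*I) = (-2392 - 260*I)/5789264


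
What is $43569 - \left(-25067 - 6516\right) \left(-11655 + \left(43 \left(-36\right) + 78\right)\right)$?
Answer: $-414483306$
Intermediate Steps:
$43569 - \left(-25067 - 6516\right) \left(-11655 + \left(43 \left(-36\right) + 78\right)\right) = 43569 - - 31583 \left(-11655 + \left(-1548 + 78\right)\right) = 43569 - - 31583 \left(-11655 - 1470\right) = 43569 - \left(-31583\right) \left(-13125\right) = 43569 - 414526875 = -414483306$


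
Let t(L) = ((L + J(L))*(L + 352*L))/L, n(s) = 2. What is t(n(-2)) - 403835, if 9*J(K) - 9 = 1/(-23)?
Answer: -83374985/207 ≈ -4.0278e+5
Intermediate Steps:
J(K) = 206/207 (J(K) = 1 + (⅑)/(-23) = 1 + (⅑)*(-1/23) = 1 - 1/207 = 206/207)
t(L) = 72718/207 + 353*L (t(L) = ((L + 206/207)*(L + 352*L))/L = ((206/207 + L)*(353*L))/L = (353*L*(206/207 + L))/L = 72718/207 + 353*L)
t(n(-2)) - 403835 = (72718/207 + 353*2) - 403835 = (72718/207 + 706) - 403835 = 218860/207 - 403835 = -83374985/207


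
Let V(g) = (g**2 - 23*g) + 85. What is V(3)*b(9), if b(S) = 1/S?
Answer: 25/9 ≈ 2.7778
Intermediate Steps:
V(g) = 85 + g**2 - 23*g
V(3)*b(9) = (85 + 3**2 - 23*3)/9 = (85 + 9 - 69)*(1/9) = 25*(1/9) = 25/9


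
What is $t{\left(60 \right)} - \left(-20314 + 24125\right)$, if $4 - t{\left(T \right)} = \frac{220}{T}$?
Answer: $- \frac{11432}{3} \approx -3810.7$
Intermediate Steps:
$t{\left(T \right)} = 4 - \frac{220}{T}$
$t{\left(60 \right)} - \left(-20314 + 24125\right) = \left(4 - \frac{220}{60}\right) - \left(-20314 + 24125\right) = \left(4 - \frac{11}{3}\right) - 3811 = \frac{1}{3} - 3811 = - \frac{11432}{3}$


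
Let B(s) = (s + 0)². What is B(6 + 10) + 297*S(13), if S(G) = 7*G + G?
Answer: 31144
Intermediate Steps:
S(G) = 8*G
B(s) = s²
B(6 + 10) + 297*S(13) = (6 + 10)² + 297*(8*13) = 16² + 297*104 = 256 + 30888 = 31144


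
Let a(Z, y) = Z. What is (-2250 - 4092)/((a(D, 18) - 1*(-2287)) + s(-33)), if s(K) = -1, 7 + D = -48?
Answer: -6342/2231 ≈ -2.8427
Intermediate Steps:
D = -55 (D = -7 - 48 = -55)
(-2250 - 4092)/((a(D, 18) - 1*(-2287)) + s(-33)) = (-2250 - 4092)/((-55 - 1*(-2287)) - 1) = -6342/((-55 + 2287) - 1) = -6342/(2232 - 1) = -6342/2231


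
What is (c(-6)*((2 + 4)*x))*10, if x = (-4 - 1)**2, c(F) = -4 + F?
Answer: -15000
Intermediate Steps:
x = 25 (x = (-5)**2 = 25)
(c(-6)*((2 + 4)*x))*10 = ((-4 - 6)*((2 + 4)*25))*10 = -60*25*10 = -10*150*10 = -1500*10 = -15000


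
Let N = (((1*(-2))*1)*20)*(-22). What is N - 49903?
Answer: -49023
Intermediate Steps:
N = 880 (N = (-2*1*20)*(-22) = -2*20*(-22) = -40*(-22) = 880)
N - 49903 = 880 - 49903 = -49023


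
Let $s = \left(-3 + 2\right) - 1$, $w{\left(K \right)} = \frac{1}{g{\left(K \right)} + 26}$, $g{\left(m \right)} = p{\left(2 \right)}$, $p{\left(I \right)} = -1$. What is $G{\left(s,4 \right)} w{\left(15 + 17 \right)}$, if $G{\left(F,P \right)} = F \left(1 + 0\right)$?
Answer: $- \frac{2}{25} \approx -0.08$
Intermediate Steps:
$g{\left(m \right)} = -1$
$w{\left(K \right)} = \frac{1}{25}$ ($w{\left(K \right)} = \frac{1}{-1 + 26} = \frac{1}{25}$)
$s = -2$ ($s = -1 - 1 = -2$)
$G{\left(F,P \right)} = F$ ($G{\left(F,P \right)} = F 1 = F$)
$G{\left(s,4 \right)} w{\left(15 + 17 \right)} = \left(-2\right) \frac{1}{25} = - \frac{2}{25}$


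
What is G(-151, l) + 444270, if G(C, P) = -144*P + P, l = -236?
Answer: 478018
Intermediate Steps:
G(C, P) = -143*P
G(-151, l) + 444270 = -143*(-236) + 444270 = 33748 + 444270 = 478018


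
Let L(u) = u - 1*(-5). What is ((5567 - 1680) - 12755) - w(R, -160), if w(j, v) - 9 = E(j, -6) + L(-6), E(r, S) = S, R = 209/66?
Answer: -8870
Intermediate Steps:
R = 19/6 (R = 209*(1/66) = 19/6 ≈ 3.1667)
L(u) = 5 + u (L(u) = u + 5 = 5 + u)
w(j, v) = 2 (w(j, v) = 9 + (-6 + (5 - 6)) = 9 + (-6 - 1) = 9 - 7 = 2)
((5567 - 1680) - 12755) - w(R, -160) = ((5567 - 1680) - 12755) - 1*2 = (3887 - 12755) - 2 = -8868 - 2 = -8870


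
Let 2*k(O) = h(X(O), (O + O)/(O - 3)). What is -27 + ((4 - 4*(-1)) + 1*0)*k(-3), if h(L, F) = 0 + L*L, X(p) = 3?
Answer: 9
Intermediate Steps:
h(L, F) = L² (h(L, F) = 0 + L² = L²)
k(O) = 9/2 (k(O) = (½)*3² = (½)*9 = 9/2)
-27 + ((4 - 4*(-1)) + 1*0)*k(-3) = -27 + ((4 - 4*(-1)) + 1*0)*(9/2) = -27 + ((4 + 4) + 0)*(9/2) = -27 + (8 + 0)*(9/2) = -27 + 8*(9/2) = -27 + 36 = 9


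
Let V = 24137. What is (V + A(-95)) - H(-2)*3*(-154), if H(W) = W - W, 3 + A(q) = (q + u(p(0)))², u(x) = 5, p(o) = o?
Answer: 32234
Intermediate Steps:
A(q) = -3 + (5 + q)² (A(q) = -3 + (q + 5)² = -3 + (5 + q)²)
H(W) = 0
(V + A(-95)) - H(-2)*3*(-154) = (24137 + (-3 + (5 - 95)²)) - 0*3*(-154) = (24137 + (-3 + (-90)²)) - 0*(-154) = (24137 + (-3 + 8100)) - 1*0 = (24137 + 8097) + 0 = 32234 + 0 = 32234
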